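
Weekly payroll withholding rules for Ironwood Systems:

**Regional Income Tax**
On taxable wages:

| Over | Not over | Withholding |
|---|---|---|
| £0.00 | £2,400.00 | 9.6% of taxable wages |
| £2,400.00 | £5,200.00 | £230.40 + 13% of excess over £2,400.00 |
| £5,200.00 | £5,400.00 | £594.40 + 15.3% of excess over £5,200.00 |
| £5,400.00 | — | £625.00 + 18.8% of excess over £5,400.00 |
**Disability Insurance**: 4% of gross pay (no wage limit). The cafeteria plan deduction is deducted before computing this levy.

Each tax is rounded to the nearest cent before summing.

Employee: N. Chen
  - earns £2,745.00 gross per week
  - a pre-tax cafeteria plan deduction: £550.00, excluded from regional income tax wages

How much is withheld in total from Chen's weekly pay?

Regional Income Tax: taxable = £2,745.00 − £550.00 = £2,195.00
  9.6% × £2,195.00 = £210.72
Disability Insurance: 4% × £2,195.00 = £87.80
Total: £210.72 + £87.80 = £298.52

£298.52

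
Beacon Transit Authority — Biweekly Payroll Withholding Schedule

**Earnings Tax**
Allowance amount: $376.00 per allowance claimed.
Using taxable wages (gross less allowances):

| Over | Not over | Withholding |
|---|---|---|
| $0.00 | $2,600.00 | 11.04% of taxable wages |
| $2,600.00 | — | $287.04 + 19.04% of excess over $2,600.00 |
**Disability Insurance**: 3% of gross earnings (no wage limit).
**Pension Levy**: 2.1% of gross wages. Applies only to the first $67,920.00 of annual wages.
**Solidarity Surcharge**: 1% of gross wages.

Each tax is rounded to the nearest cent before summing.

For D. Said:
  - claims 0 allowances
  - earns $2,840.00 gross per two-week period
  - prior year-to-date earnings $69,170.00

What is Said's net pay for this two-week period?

$2,393.66

Earnings Tax: taxable = $2,840.00
  $287.04 + 19.04% × ($2,840.00 − $2,600.00) = $287.04 + 19.04% × $240.00 = $332.74
Disability Insurance: 3% × $2,840.00 = $85.20
Pension Levy: YTD $69,170.00 ≥ cap $67,920.00 → $0.00
Solidarity Surcharge: 1% × $2,840.00 = $28.40
Total withheld: $332.74 + $85.20 + $0.00 + $28.40 = $446.34
Net pay: $2,840.00 − $446.34 = $2,393.66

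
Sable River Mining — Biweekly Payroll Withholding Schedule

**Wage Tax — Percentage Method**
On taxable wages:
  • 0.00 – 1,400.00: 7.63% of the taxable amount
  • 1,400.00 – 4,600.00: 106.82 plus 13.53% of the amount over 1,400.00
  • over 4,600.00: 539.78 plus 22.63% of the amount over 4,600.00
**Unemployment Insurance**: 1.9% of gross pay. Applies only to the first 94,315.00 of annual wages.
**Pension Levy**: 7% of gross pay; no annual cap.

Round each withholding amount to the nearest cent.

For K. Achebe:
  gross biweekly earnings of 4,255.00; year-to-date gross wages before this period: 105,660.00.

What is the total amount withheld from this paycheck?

Wage Tax: taxable = 4,255.00
  106.82 + 13.53% × (4,255.00 − 1,400.00) = 106.82 + 13.53% × 2,855.00 = 493.10
Unemployment Insurance: YTD 105,660.00 ≥ cap 94,315.00 → 0.00
Pension Levy: 7% × 4,255.00 = 297.85
Total: 493.10 + 0.00 + 297.85 = 790.95

790.95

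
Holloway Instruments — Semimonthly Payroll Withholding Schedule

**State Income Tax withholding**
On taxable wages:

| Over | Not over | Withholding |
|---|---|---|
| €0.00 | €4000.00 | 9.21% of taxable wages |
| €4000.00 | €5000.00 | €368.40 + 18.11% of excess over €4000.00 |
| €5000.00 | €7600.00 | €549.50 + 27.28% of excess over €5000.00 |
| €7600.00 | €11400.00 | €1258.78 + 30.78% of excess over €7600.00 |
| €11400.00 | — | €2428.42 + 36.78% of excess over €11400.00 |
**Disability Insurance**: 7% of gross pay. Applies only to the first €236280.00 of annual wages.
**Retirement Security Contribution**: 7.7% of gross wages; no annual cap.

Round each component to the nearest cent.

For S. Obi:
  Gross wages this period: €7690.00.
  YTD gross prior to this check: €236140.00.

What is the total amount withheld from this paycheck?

€1888.41

State Income Tax: taxable = €7690.00
  €1258.78 + 30.78% × (€7690.00 − €7600.00) = €1258.78 + 30.78% × €90.00 = €1286.48
Disability Insurance: cap €236280.00 − YTD €236140.00 = €140.00 subject; 7% × €140.00 = €9.80
Retirement Security Contribution: 7.7% × €7690.00 = €592.13
Total: €1286.48 + €9.80 + €592.13 = €1888.41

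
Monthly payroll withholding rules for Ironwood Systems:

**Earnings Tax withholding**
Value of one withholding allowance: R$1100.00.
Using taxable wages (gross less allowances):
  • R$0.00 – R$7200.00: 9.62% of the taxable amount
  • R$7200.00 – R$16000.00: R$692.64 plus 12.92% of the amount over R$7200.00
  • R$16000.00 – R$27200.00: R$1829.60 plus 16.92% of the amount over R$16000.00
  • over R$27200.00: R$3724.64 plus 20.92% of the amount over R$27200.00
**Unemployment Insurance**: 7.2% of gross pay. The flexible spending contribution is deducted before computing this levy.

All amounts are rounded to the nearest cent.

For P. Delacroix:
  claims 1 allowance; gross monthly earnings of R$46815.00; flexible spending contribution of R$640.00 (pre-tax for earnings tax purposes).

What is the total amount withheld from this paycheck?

Earnings Tax: taxable = R$46815.00 − R$640.00 − 1×R$1100.00 = R$45075.00
  R$3724.64 + 20.92% × (R$45075.00 − R$27200.00) = R$3724.64 + 20.92% × R$17875.00 = R$7464.09
Unemployment Insurance: 7.2% × R$46175.00 = R$3324.60
Total: R$7464.09 + R$3324.60 = R$10788.69

R$10788.69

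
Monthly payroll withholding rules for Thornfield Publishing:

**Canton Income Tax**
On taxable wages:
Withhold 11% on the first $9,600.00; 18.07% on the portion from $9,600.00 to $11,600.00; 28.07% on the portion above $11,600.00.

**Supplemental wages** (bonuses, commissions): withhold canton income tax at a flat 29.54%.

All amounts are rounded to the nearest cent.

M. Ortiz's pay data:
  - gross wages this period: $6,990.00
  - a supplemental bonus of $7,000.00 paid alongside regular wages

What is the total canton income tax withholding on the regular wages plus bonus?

Canton Income Tax: taxable = $6,990.00
  11% × $6,990.00 = $768.90
Supplemental (29.54% flat on bonus): 29.54% × $7,000.00 = $2,067.80
Total canton income tax: $768.90 + $2,067.80 = $2,836.70

$2,836.70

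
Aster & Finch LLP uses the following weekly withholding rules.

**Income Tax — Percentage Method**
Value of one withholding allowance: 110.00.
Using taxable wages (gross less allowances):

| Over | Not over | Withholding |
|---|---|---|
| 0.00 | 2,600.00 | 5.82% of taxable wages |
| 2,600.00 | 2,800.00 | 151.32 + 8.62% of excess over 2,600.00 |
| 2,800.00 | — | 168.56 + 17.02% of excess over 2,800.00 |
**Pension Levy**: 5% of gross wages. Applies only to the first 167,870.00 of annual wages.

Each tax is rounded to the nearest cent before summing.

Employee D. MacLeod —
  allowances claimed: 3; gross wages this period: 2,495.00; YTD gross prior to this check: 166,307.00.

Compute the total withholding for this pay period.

Income Tax: taxable = 2,495.00 − 3×110.00 = 2,165.00
  5.82% × 2,165.00 = 126.00
Pension Levy: cap 167,870.00 − YTD 166,307.00 = 1,563.00 subject; 5% × 1,563.00 = 78.15
Total: 126.00 + 78.15 = 204.15

204.15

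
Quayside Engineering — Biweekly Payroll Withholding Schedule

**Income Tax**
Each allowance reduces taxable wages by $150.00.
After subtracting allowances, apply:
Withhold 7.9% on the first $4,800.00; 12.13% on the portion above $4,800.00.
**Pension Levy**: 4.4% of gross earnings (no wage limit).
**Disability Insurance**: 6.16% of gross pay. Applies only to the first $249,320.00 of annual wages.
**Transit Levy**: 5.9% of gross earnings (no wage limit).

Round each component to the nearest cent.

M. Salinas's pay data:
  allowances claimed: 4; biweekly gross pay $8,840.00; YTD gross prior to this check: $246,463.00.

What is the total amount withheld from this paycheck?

$1,882.98

Income Tax: taxable = $8,840.00 − 4×$150.00 = $8,240.00
  $379.20 + 12.13% × ($8,240.00 − $4,800.00) = $379.20 + 12.13% × $3,440.00 = $796.47
Pension Levy: 4.4% × $8,840.00 = $388.96
Disability Insurance: cap $249,320.00 − YTD $246,463.00 = $2,857.00 subject; 6.16% × $2,857.00 = $175.99
Transit Levy: 5.9% × $8,840.00 = $521.56
Total: $796.47 + $388.96 + $175.99 + $521.56 = $1,882.98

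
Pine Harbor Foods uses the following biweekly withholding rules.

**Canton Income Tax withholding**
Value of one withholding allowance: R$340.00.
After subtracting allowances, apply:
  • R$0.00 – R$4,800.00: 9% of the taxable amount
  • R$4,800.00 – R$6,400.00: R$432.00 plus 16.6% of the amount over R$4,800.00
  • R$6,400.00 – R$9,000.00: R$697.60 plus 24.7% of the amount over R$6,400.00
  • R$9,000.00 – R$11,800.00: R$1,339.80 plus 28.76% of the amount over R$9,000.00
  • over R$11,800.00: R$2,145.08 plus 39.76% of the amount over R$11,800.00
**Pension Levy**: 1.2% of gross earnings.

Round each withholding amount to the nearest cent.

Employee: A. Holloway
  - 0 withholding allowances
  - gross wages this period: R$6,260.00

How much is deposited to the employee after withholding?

Canton Income Tax: taxable = R$6,260.00
  R$432.00 + 16.6% × (R$6,260.00 − R$4,800.00) = R$432.00 + 16.6% × R$1,460.00 = R$674.36
Pension Levy: 1.2% × R$6,260.00 = R$75.12
Total withheld: R$674.36 + R$75.12 = R$749.48
Net pay: R$6,260.00 − R$749.48 = R$5,510.52

R$5,510.52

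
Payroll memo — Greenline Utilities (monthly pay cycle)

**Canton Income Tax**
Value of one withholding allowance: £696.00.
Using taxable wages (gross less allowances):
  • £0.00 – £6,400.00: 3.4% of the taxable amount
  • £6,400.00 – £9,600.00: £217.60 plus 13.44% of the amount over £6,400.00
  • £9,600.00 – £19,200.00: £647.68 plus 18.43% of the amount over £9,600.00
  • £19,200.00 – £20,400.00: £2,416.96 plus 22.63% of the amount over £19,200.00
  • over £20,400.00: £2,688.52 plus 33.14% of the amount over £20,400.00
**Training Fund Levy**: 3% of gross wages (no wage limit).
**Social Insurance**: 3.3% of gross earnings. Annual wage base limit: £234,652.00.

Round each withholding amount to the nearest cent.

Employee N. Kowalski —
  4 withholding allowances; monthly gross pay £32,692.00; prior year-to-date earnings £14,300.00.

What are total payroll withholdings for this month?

£7,899.07

Canton Income Tax: taxable = £32,692.00 − 4×£696.00 = £29,908.00
  £2,688.52 + 33.14% × (£29,908.00 − £20,400.00) = £2,688.52 + 33.14% × £9,508.00 = £5,839.47
Training Fund Levy: 3% × £32,692.00 = £980.76
Social Insurance: 3.3% × £32,692.00 = £1,078.84
Total: £5,839.47 + £980.76 + £1,078.84 = £7,899.07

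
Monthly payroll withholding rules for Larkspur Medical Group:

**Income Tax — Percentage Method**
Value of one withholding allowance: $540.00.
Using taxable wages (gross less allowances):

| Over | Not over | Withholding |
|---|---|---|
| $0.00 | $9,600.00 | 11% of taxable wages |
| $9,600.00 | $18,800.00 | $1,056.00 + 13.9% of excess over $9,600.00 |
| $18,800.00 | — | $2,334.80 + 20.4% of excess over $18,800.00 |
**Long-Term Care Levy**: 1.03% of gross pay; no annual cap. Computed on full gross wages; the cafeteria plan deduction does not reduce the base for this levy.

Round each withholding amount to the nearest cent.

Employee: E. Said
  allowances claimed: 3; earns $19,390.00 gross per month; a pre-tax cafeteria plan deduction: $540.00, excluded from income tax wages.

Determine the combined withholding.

$2,316.29

Income Tax: taxable = $19,390.00 − $540.00 − 3×$540.00 = $17,230.00
  $1,056.00 + 13.9% × ($17,230.00 − $9,600.00) = $1,056.00 + 13.9% × $7,630.00 = $2,116.57
Long-Term Care Levy: 1.03% × $19,390.00 = $199.72
Total: $2,116.57 + $199.72 = $2,316.29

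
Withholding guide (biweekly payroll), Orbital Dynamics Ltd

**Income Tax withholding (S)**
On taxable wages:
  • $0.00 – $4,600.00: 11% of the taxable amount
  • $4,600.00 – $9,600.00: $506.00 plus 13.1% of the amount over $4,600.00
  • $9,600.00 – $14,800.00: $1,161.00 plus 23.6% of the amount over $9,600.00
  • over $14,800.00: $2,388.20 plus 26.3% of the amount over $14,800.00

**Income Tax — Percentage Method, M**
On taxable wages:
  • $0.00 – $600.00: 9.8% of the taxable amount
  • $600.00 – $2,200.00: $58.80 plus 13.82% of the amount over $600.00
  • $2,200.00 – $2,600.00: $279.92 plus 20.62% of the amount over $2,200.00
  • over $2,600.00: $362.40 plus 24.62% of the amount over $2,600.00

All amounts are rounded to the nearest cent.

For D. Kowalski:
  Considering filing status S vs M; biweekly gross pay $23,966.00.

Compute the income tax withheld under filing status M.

$5,622.71

Income Tax (M): taxable = $23,966.00
  $362.40 + 24.62% × ($23,966.00 − $2,600.00) = $362.40 + 24.62% × $21,366.00 = $5,622.71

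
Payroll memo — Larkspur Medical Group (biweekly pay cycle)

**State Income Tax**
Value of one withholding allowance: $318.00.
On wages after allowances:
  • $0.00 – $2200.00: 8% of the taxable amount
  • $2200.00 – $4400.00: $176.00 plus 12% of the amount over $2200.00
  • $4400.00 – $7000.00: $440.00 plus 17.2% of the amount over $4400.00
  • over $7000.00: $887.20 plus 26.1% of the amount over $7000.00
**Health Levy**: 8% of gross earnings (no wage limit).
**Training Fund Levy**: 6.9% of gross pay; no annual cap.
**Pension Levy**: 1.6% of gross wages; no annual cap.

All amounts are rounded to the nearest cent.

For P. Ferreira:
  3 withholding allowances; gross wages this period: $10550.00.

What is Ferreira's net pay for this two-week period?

$7244.49

State Income Tax: taxable = $10550.00 − 3×$318.00 = $9596.00
  $887.20 + 26.1% × ($9596.00 − $7000.00) = $887.20 + 26.1% × $2596.00 = $1564.76
Health Levy: 8% × $10550.00 = $844.00
Training Fund Levy: 6.9% × $10550.00 = $727.95
Pension Levy: 1.6% × $10550.00 = $168.80
Total withheld: $1564.76 + $844.00 + $727.95 + $168.80 = $3305.51
Net pay: $10550.00 − $3305.51 = $7244.49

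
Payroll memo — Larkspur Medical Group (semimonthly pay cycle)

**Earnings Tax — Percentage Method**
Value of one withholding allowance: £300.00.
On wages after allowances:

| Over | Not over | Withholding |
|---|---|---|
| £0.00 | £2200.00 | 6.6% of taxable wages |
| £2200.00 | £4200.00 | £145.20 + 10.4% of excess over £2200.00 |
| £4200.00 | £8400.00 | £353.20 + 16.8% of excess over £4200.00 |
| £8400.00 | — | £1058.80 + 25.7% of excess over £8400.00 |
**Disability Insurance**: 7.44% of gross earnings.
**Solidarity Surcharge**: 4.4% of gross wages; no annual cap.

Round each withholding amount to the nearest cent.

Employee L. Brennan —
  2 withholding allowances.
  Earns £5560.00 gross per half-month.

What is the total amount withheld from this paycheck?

Earnings Tax: taxable = £5560.00 − 2×£300.00 = £4960.00
  £353.20 + 16.8% × (£4960.00 − £4200.00) = £353.20 + 16.8% × £760.00 = £480.88
Disability Insurance: 7.44% × £5560.00 = £413.66
Solidarity Surcharge: 4.4% × £5560.00 = £244.64
Total: £480.88 + £413.66 + £244.64 = £1139.18

£1139.18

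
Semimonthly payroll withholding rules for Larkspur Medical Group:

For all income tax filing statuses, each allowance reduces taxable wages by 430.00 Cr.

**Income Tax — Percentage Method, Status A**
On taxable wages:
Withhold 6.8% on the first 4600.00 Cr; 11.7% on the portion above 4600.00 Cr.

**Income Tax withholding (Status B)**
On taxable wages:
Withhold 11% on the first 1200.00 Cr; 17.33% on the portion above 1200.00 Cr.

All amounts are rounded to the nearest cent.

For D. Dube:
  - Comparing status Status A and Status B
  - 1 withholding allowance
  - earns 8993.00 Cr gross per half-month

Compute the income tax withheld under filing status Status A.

776.47 Cr

Income Tax (Status A): taxable = 8993.00 Cr − 1×430.00 Cr = 8563.00 Cr
  312.80 Cr + 11.7% × (8563.00 Cr − 4600.00 Cr) = 312.80 Cr + 11.7% × 3963.00 Cr = 776.47 Cr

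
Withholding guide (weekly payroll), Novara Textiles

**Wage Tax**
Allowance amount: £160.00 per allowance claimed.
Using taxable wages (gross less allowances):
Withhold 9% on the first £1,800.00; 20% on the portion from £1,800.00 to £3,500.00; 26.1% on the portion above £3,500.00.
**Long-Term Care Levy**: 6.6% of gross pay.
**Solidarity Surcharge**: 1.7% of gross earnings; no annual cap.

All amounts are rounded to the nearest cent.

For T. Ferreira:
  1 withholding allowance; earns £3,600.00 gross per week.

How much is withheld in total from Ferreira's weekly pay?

£788.80

Wage Tax: taxable = £3,600.00 − 1×£160.00 = £3,440.00
  £162.00 + 20% × (£3,440.00 − £1,800.00) = £162.00 + 20% × £1,640.00 = £490.00
Long-Term Care Levy: 6.6% × £3,600.00 = £237.60
Solidarity Surcharge: 1.7% × £3,600.00 = £61.20
Total: £490.00 + £237.60 + £61.20 = £788.80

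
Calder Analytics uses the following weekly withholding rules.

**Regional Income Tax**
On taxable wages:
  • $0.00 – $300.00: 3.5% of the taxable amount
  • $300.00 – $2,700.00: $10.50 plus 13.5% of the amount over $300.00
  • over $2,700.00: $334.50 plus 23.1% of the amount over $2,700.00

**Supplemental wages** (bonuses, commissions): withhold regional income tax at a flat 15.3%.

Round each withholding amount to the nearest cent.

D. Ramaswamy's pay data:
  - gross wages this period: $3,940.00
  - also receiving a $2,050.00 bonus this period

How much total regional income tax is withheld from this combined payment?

Regional Income Tax: taxable = $3,940.00
  $334.50 + 23.1% × ($3,940.00 − $2,700.00) = $334.50 + 23.1% × $1,240.00 = $620.94
Supplemental (15.3% flat on bonus): 15.3% × $2,050.00 = $313.65
Total regional income tax: $620.94 + $313.65 = $934.59

$934.59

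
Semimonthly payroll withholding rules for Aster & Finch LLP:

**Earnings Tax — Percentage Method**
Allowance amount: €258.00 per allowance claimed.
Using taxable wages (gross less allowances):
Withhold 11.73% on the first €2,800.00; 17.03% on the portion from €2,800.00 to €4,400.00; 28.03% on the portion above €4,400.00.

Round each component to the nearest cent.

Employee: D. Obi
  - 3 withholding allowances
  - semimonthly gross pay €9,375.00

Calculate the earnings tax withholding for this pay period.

Earnings Tax: taxable = €9,375.00 − 3×€258.00 = €8,601.00
  €600.92 + 28.03% × (€8,601.00 − €4,400.00) = €600.92 + 28.03% × €4,201.00 = €1,778.46

€1,778.46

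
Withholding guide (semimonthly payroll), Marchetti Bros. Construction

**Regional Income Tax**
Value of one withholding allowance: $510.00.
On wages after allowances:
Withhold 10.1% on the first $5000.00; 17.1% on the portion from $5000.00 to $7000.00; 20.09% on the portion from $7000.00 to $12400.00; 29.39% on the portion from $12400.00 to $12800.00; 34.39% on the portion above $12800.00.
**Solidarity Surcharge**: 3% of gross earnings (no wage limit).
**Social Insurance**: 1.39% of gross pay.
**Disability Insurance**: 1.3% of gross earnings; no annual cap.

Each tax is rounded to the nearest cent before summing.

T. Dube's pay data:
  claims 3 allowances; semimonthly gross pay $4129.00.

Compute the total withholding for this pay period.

$497.44

Regional Income Tax: taxable = $4129.00 − 3×$510.00 = $2599.00
  10.1% × $2599.00 = $262.50
Solidarity Surcharge: 3% × $4129.00 = $123.87
Social Insurance: 1.39% × $4129.00 = $57.39
Disability Insurance: 1.3% × $4129.00 = $53.68
Total: $262.50 + $123.87 + $57.39 + $53.68 = $497.44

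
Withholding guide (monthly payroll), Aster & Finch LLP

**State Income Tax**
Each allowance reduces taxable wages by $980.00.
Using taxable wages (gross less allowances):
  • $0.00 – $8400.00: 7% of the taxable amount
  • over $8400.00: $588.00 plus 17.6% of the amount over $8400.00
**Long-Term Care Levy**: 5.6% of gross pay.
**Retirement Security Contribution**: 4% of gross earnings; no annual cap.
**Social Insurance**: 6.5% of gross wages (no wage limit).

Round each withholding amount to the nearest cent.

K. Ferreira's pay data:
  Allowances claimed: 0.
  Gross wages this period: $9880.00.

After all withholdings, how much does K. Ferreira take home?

State Income Tax: taxable = $9880.00
  $588.00 + 17.6% × ($9880.00 − $8400.00) = $588.00 + 17.6% × $1480.00 = $848.48
Long-Term Care Levy: 5.6% × $9880.00 = $553.28
Retirement Security Contribution: 4% × $9880.00 = $395.20
Social Insurance: 6.5% × $9880.00 = $642.20
Total withheld: $848.48 + $553.28 + $395.20 + $642.20 = $2439.16
Net pay: $9880.00 − $2439.16 = $7440.84

$7440.84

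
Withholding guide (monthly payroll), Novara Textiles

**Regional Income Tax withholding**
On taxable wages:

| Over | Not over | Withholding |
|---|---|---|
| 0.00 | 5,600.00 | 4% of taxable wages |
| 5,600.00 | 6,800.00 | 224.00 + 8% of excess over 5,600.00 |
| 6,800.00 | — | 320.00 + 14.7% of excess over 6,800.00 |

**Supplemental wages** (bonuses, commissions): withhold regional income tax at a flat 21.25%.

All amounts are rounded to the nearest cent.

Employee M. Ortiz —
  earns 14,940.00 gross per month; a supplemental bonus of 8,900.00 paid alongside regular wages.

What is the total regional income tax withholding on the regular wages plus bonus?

3,407.83

Regional Income Tax: taxable = 14,940.00
  320.00 + 14.7% × (14,940.00 − 6,800.00) = 320.00 + 14.7% × 8,140.00 = 1,516.58
Supplemental (21.25% flat on bonus): 21.25% × 8,900.00 = 1,891.25
Total regional income tax: 1,516.58 + 1,891.25 = 3,407.83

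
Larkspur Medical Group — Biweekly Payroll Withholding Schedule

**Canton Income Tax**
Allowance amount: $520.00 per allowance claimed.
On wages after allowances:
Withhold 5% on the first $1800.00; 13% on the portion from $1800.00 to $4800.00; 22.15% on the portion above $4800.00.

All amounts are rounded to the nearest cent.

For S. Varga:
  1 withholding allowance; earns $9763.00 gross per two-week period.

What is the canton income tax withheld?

Canton Income Tax: taxable = $9763.00 − 1×$520.00 = $9243.00
  $480.00 + 22.15% × ($9243.00 − $4800.00) = $480.00 + 22.15% × $4443.00 = $1464.12

$1464.12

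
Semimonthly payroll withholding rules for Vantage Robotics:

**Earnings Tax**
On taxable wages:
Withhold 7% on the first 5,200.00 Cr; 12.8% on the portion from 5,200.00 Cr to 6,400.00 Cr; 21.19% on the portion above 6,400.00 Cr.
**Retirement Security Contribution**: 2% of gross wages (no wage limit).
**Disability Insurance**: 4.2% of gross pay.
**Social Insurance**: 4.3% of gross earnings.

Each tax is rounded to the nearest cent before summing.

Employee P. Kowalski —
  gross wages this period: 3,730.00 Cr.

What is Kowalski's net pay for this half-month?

Earnings Tax: taxable = 3,730.00 Cr
  7% × 3,730.00 Cr = 261.10 Cr
Retirement Security Contribution: 2% × 3,730.00 Cr = 74.60 Cr
Disability Insurance: 4.2% × 3,730.00 Cr = 156.66 Cr
Social Insurance: 4.3% × 3,730.00 Cr = 160.39 Cr
Total withheld: 261.10 Cr + 74.60 Cr + 156.66 Cr + 160.39 Cr = 652.75 Cr
Net pay: 3,730.00 Cr − 652.75 Cr = 3,077.25 Cr

3,077.25 Cr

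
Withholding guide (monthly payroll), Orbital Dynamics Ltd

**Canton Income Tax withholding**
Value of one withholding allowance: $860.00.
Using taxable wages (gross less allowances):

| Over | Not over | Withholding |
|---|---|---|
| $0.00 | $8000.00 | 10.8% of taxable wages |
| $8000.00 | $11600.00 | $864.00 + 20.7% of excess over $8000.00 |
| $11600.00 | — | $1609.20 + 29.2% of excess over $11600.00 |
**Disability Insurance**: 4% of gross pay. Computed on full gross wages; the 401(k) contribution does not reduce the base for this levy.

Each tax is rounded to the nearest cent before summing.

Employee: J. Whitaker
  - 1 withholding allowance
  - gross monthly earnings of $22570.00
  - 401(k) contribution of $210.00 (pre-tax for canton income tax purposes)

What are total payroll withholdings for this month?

Canton Income Tax: taxable = $22570.00 − $210.00 − 1×$860.00 = $21500.00
  $1609.20 + 29.2% × ($21500.00 − $11600.00) = $1609.20 + 29.2% × $9900.00 = $4500.00
Disability Insurance: 4% × $22570.00 = $902.80
Total: $4500.00 + $902.80 = $5402.80

$5402.80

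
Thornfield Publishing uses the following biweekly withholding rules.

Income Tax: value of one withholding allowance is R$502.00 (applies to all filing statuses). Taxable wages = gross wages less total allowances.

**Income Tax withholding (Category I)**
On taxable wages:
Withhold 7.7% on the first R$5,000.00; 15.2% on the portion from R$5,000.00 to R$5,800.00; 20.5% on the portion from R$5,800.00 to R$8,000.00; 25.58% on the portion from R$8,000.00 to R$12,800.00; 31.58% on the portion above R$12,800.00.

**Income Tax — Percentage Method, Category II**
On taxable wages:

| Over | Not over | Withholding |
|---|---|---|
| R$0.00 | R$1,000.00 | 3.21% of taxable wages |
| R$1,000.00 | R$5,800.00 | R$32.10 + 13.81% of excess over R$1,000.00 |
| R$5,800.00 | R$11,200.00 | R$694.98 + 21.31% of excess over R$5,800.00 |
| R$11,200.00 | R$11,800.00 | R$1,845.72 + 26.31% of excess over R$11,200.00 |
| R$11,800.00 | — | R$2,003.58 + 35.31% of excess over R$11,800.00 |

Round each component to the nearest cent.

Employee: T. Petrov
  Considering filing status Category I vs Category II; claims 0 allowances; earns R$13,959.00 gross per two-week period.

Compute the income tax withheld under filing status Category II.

R$2,765.92

Income Tax (Category II): taxable = R$13,959.00
  R$2,003.58 + 35.31% × (R$13,959.00 − R$11,800.00) = R$2,003.58 + 35.31% × R$2,159.00 = R$2,765.92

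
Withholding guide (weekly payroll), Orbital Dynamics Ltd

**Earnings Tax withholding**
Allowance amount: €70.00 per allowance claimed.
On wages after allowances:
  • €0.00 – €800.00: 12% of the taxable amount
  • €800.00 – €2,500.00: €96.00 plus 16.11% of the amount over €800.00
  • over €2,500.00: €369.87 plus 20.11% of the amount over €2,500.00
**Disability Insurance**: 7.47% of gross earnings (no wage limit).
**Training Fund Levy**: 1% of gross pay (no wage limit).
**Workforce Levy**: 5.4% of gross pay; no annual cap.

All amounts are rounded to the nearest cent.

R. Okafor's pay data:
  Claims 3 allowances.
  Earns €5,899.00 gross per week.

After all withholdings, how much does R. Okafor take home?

€4,069.62

Earnings Tax: taxable = €5,899.00 − 3×€70.00 = €5,689.00
  €369.87 + 20.11% × (€5,689.00 − €2,500.00) = €369.87 + 20.11% × €3,189.00 = €1,011.18
Disability Insurance: 7.47% × €5,899.00 = €440.66
Training Fund Levy: 1% × €5,899.00 = €58.99
Workforce Levy: 5.4% × €5,899.00 = €318.55
Total withheld: €1,011.18 + €440.66 + €58.99 + €318.55 = €1,829.38
Net pay: €5,899.00 − €1,829.38 = €4,069.62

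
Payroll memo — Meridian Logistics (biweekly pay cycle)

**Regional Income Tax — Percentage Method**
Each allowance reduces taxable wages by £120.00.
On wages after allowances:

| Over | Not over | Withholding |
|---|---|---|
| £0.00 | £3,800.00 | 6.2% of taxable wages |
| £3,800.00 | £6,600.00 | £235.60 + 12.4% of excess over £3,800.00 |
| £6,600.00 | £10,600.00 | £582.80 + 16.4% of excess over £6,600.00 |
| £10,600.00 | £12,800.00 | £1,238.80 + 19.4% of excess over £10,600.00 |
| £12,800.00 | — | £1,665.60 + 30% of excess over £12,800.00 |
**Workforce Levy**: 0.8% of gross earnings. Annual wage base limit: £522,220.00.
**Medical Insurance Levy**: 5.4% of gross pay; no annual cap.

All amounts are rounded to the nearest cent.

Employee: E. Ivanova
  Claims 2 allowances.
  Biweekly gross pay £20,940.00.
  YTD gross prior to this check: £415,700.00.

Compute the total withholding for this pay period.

Regional Income Tax: taxable = £20,940.00 − 2×£120.00 = £20,700.00
  £1,665.60 + 30% × (£20,700.00 − £12,800.00) = £1,665.60 + 30% × £7,900.00 = £4,035.60
Workforce Levy: 0.8% × £20,940.00 = £167.52
Medical Insurance Levy: 5.4% × £20,940.00 = £1,130.76
Total: £4,035.60 + £167.52 + £1,130.76 = £5,333.88

£5,333.88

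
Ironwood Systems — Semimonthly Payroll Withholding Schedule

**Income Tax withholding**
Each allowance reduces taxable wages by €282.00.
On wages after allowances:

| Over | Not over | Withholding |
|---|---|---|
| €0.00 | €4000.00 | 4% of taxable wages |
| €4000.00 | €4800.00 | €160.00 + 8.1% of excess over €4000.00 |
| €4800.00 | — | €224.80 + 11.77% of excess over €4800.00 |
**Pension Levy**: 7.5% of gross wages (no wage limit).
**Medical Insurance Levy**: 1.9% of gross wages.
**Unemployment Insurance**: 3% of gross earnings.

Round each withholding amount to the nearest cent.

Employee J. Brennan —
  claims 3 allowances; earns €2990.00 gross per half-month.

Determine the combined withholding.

Income Tax: taxable = €2990.00 − 3×€282.00 = €2144.00
  4% × €2144.00 = €85.76
Pension Levy: 7.5% × €2990.00 = €224.25
Medical Insurance Levy: 1.9% × €2990.00 = €56.81
Unemployment Insurance: 3% × €2990.00 = €89.70
Total: €85.76 + €224.25 + €56.81 + €89.70 = €456.52

€456.52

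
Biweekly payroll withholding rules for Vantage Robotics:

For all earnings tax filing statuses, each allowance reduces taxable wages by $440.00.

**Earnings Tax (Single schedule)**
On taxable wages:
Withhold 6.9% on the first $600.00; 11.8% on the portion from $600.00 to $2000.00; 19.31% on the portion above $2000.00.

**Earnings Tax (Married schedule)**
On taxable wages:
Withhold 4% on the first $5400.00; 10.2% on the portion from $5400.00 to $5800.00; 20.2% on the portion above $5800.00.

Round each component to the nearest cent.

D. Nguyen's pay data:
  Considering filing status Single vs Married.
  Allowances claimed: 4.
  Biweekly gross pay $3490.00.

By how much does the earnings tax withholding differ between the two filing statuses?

Earnings Tax (Single): taxable = $3490.00 − 4×$440.00 = $1730.00
  $41.40 + 11.8% × ($1730.00 − $600.00) = $41.40 + 11.8% × $1130.00 = $174.74
Earnings Tax (Married): taxable = $3490.00 − 4×$440.00 = $1730.00
  4% × $1730.00 = $69.20
Difference: |$174.74 − $69.20| = $105.54 (higher under Single)

$105.54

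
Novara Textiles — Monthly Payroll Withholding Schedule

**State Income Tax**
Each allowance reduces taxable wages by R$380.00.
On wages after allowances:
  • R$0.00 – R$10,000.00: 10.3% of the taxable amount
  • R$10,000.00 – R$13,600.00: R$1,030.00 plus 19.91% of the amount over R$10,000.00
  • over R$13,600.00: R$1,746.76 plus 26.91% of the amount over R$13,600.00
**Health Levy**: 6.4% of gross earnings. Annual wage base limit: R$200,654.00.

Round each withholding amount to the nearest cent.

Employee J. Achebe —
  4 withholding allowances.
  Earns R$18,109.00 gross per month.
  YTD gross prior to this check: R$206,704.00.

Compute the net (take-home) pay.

R$15,557.90

State Income Tax: taxable = R$18,109.00 − 4×R$380.00 = R$16,589.00
  R$1,746.76 + 26.91% × (R$16,589.00 − R$13,600.00) = R$1,746.76 + 26.91% × R$2,989.00 = R$2,551.10
Health Levy: YTD R$206,704.00 ≥ cap R$200,654.00 → R$0.00
Total withheld: R$2,551.10 + R$0.00 = R$2,551.10
Net pay: R$18,109.00 − R$2,551.10 = R$15,557.90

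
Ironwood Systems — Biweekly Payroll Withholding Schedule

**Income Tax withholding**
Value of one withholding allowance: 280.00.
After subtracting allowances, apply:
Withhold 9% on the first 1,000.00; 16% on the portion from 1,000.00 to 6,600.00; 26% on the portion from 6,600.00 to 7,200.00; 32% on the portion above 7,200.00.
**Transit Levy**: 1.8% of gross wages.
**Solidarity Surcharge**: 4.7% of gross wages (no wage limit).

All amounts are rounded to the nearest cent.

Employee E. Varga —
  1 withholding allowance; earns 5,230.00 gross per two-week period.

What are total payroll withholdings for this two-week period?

1,061.95

Income Tax: taxable = 5,230.00 − 1×280.00 = 4,950.00
  90.00 + 16% × (4,950.00 − 1,000.00) = 90.00 + 16% × 3,950.00 = 722.00
Transit Levy: 1.8% × 5,230.00 = 94.14
Solidarity Surcharge: 4.7% × 5,230.00 = 245.81
Total: 722.00 + 94.14 + 245.81 = 1,061.95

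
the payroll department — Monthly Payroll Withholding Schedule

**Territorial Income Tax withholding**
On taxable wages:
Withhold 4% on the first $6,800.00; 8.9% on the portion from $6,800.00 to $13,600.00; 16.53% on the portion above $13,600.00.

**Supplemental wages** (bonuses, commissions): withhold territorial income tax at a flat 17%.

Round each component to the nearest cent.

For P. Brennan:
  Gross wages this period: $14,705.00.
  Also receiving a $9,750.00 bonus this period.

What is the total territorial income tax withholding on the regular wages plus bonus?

Territorial Income Tax: taxable = $14,705.00
  $877.20 + 16.53% × ($14,705.00 − $13,600.00) = $877.20 + 16.53% × $1,105.00 = $1,059.86
Supplemental (17% flat on bonus): 17% × $9,750.00 = $1,657.50
Total territorial income tax: $1,059.86 + $1,657.50 = $2,717.36

$2,717.36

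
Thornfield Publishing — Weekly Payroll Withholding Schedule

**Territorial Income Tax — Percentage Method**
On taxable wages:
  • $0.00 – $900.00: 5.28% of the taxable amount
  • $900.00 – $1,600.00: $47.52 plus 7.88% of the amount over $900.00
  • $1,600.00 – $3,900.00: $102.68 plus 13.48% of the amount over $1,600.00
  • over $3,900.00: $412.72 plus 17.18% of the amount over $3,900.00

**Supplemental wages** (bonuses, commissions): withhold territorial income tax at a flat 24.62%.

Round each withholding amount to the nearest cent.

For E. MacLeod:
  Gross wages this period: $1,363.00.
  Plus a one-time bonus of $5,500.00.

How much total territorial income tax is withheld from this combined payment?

Territorial Income Tax: taxable = $1,363.00
  $47.52 + 7.88% × ($1,363.00 − $900.00) = $47.52 + 7.88% × $463.00 = $84.00
Supplemental (24.62% flat on bonus): 24.62% × $5,500.00 = $1,354.10
Total territorial income tax: $84.00 + $1,354.10 = $1,438.10

$1,438.10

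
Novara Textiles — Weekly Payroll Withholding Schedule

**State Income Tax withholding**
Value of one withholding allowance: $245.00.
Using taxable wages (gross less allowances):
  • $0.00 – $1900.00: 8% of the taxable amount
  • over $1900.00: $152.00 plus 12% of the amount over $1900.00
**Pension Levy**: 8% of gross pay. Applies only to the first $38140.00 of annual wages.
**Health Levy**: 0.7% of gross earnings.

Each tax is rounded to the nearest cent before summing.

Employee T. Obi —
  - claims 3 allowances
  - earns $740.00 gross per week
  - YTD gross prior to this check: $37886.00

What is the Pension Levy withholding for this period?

$20.32

Pension Levy: cap $38140.00 − YTD $37886.00 = $254.00 subject; 8% × $254.00 = $20.32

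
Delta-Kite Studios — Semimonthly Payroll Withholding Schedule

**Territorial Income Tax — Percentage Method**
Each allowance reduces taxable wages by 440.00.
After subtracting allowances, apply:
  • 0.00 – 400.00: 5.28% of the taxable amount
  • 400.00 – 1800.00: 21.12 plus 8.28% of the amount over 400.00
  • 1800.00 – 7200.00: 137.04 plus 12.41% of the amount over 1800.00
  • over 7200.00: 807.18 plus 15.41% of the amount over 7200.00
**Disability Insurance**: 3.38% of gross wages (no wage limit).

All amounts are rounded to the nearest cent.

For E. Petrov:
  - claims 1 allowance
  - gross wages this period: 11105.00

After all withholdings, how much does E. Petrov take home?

Territorial Income Tax: taxable = 11105.00 − 1×440.00 = 10665.00
  807.18 + 15.41% × (10665.00 − 7200.00) = 807.18 + 15.41% × 3465.00 = 1341.14
Disability Insurance: 3.38% × 11105.00 = 375.35
Total withheld: 1341.14 + 375.35 = 1716.49
Net pay: 11105.00 − 1716.49 = 9388.51

9388.51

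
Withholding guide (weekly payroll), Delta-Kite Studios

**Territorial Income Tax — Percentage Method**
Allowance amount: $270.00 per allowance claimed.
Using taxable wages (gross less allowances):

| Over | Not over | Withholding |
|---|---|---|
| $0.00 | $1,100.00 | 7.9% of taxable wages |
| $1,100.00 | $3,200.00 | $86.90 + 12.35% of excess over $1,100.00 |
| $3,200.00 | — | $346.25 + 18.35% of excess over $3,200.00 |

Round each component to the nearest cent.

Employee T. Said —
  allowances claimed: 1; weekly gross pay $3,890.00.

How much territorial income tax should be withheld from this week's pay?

$423.32

Territorial Income Tax: taxable = $3,890.00 − 1×$270.00 = $3,620.00
  $346.25 + 18.35% × ($3,620.00 − $3,200.00) = $346.25 + 18.35% × $420.00 = $423.32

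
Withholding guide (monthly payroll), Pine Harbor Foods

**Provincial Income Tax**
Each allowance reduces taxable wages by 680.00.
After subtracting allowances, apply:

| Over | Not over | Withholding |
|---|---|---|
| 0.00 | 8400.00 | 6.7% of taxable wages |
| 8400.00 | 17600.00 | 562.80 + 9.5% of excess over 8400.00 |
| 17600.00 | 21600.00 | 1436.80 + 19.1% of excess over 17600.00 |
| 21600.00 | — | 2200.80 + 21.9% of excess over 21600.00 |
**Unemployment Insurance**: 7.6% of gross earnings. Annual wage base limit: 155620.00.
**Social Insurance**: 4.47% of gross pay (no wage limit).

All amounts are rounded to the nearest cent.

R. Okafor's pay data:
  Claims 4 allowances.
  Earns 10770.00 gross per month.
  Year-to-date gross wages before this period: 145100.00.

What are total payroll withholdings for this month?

1820.29

Provincial Income Tax: taxable = 10770.00 − 4×680.00 = 8050.00
  6.7% × 8050.00 = 539.35
Unemployment Insurance: cap 155620.00 − YTD 145100.00 = 10520.00 subject; 7.6% × 10520.00 = 799.52
Social Insurance: 4.47% × 10770.00 = 481.42
Total: 539.35 + 799.52 + 481.42 = 1820.29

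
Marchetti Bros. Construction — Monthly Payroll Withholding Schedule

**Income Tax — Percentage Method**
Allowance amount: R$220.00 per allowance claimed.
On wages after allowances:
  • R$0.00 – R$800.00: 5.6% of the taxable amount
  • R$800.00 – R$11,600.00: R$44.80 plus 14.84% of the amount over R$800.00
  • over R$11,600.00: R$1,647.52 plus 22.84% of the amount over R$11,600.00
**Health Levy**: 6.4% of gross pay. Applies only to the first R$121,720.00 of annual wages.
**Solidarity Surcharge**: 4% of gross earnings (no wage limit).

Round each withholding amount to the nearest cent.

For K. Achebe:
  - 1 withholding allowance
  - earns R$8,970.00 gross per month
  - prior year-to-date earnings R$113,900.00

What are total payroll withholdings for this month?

R$2,083.86

Income Tax: taxable = R$8,970.00 − 1×R$220.00 = R$8,750.00
  R$44.80 + 14.84% × (R$8,750.00 − R$800.00) = R$44.80 + 14.84% × R$7,950.00 = R$1,224.58
Health Levy: cap R$121,720.00 − YTD R$113,900.00 = R$7,820.00 subject; 6.4% × R$7,820.00 = R$500.48
Solidarity Surcharge: 4% × R$8,970.00 = R$358.80
Total: R$1,224.58 + R$500.48 + R$358.80 = R$2,083.86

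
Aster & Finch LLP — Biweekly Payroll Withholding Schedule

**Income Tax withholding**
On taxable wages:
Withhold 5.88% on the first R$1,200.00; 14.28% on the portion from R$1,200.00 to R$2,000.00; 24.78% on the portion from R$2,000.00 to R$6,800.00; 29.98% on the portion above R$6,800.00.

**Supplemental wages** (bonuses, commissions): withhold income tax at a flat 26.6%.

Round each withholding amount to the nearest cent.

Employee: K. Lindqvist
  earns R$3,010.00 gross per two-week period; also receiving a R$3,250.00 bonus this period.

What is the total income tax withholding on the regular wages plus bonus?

R$1,299.58

Income Tax: taxable = R$3,010.00
  R$184.80 + 24.78% × (R$3,010.00 − R$2,000.00) = R$184.80 + 24.78% × R$1,010.00 = R$435.08
Supplemental (26.6% flat on bonus): 26.6% × R$3,250.00 = R$864.50
Total income tax: R$435.08 + R$864.50 = R$1,299.58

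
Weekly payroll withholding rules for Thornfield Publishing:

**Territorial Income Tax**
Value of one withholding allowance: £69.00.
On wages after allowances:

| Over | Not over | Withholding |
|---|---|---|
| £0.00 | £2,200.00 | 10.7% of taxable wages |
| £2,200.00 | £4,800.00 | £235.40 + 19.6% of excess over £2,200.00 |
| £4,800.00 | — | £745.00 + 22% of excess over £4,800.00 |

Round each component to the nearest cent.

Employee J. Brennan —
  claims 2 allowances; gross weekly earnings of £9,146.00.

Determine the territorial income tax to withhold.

Territorial Income Tax: taxable = £9,146.00 − 2×£69.00 = £9,008.00
  £745.00 + 22% × (£9,008.00 − £4,800.00) = £745.00 + 22% × £4,208.00 = £1,670.76

£1,670.76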